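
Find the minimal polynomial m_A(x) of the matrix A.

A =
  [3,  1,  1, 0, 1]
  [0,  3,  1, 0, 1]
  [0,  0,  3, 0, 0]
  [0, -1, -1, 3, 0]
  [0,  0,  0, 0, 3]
x^3 - 9*x^2 + 27*x - 27

The characteristic polynomial is χ_A(x) = (x - 3)^5, so the eigenvalues are known. The minimal polynomial is
  m_A(x) = Π_λ (x − λ)^{k_λ}
where k_λ is the size of the *largest* Jordan block for λ (equivalently, the smallest k with (A − λI)^k v = 0 for every generalised eigenvector v of λ).

  λ = 3: largest Jordan block has size 3, contributing (x − 3)^3

So m_A(x) = (x - 3)^3 = x^3 - 9*x^2 + 27*x - 27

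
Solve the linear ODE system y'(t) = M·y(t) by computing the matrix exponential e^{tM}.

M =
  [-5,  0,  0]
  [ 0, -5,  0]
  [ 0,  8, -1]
e^{tM} =
  [exp(-5*t), 0, 0]
  [0, exp(-5*t), 0]
  [0, 2*exp(-t) - 2*exp(-5*t), exp(-t)]

Strategy: write M = P · J · P⁻¹ where J is a Jordan canonical form, so e^{tM} = P · e^{tJ} · P⁻¹, and e^{tJ} can be computed block-by-block.

M has Jordan form
J =
  [-5,  0,  0]
  [ 0, -5,  0]
  [ 0,  0, -1]
(up to reordering of blocks).

Per-block formulas:
  For a 1×1 block at λ = -1: exp(t · [-1]) = [e^(-1t)].
  For a 1×1 block at λ = -5: exp(t · [-5]) = [e^(-5t)].

After assembling e^{tJ} and conjugating by P, we get:

e^{tM} =
  [exp(-5*t), 0, 0]
  [0, exp(-5*t), 0]
  [0, 2*exp(-t) - 2*exp(-5*t), exp(-t)]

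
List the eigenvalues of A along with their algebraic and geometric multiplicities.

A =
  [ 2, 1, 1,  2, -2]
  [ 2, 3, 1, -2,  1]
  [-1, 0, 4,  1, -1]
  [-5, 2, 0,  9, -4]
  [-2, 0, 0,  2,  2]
λ = 4: alg = 5, geom = 2

Step 1 — factor the characteristic polynomial to read off the algebraic multiplicities:
  χ_A(x) = (x - 4)^5

Step 2 — compute geometric multiplicities via the rank-nullity identity g(λ) = n − rank(A − λI):
  rank(A − (4)·I) = 3, so dim ker(A − (4)·I) = n − 3 = 2

Summary:
  λ = 4: algebraic multiplicity = 5, geometric multiplicity = 2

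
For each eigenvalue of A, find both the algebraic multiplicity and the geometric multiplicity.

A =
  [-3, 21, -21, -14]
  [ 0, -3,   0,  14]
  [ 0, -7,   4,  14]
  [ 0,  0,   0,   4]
λ = -3: alg = 2, geom = 2; λ = 4: alg = 2, geom = 2

Step 1 — factor the characteristic polynomial to read off the algebraic multiplicities:
  χ_A(x) = (x - 4)^2*(x + 3)^2

Step 2 — compute geometric multiplicities via the rank-nullity identity g(λ) = n − rank(A − λI):
  rank(A − (-3)·I) = 2, so dim ker(A − (-3)·I) = n − 2 = 2
  rank(A − (4)·I) = 2, so dim ker(A − (4)·I) = n − 2 = 2

Summary:
  λ = -3: algebraic multiplicity = 2, geometric multiplicity = 2
  λ = 4: algebraic multiplicity = 2, geometric multiplicity = 2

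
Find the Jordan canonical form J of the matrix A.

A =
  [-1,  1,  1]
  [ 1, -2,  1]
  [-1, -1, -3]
J_3(-2)

The characteristic polynomial is
  det(x·I − A) = x^3 + 6*x^2 + 12*x + 8 = (x + 2)^3

Eigenvalues and multiplicities (the geometric multiplicity of λ is n − rank(A − λI), which equals the number of Jordan blocks for λ):
  λ = -2: algebraic multiplicity = 3, geometric multiplicity = 1

Determining the block sizes for each eigenvalue:
  λ = -2: one block (gm = 1), so the single block has size am = 3 → block sizes [3]

Assembling the blocks gives a Jordan form
J =
  [-2,  1,  0]
  [ 0, -2,  1]
  [ 0,  0, -2]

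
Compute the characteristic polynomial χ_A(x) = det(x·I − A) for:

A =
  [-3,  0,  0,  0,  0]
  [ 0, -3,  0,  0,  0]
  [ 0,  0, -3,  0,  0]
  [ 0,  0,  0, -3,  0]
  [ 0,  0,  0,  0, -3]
x^5 + 15*x^4 + 90*x^3 + 270*x^2 + 405*x + 243

Expanding det(x·I − A) (e.g. by cofactor expansion or by noting that A is similar to its Jordan form J, which has the same characteristic polynomial as A) gives
  χ_A(x) = x^5 + 15*x^4 + 90*x^3 + 270*x^2 + 405*x + 243
which factors as (x + 3)^5. The eigenvalues (with algebraic multiplicities) are λ = -3 with multiplicity 5.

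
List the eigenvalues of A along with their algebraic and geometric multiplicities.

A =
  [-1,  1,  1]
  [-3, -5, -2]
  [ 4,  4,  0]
λ = -2: alg = 3, geom = 1

Step 1 — factor the characteristic polynomial to read off the algebraic multiplicities:
  χ_A(x) = (x + 2)^3

Step 2 — compute geometric multiplicities via the rank-nullity identity g(λ) = n − rank(A − λI):
  rank(A − (-2)·I) = 2, so dim ker(A − (-2)·I) = n − 2 = 1

Summary:
  λ = -2: algebraic multiplicity = 3, geometric multiplicity = 1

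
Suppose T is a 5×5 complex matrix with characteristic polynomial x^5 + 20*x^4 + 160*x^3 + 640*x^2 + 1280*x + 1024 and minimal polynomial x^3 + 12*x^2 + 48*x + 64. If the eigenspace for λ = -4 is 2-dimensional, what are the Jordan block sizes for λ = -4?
Block sizes for λ = -4: [3, 2]

Step 1 — from the characteristic polynomial, algebraic multiplicity of λ = -4 is 5. From dim ker(T − (-4)·I) = 2, there are exactly 2 Jordan blocks for λ = -4.
Step 2 — from the minimal polynomial, the factor (x + 4)^3 tells us the largest block for λ = -4 has size 3.
Step 3 — with total size 5, 2 blocks, and largest block 3, the block sizes (in nonincreasing order) are [3, 2].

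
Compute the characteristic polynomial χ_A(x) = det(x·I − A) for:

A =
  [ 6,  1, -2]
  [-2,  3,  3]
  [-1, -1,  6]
x^3 - 15*x^2 + 75*x - 125

Expanding det(x·I − A) (e.g. by cofactor expansion or by noting that A is similar to its Jordan form J, which has the same characteristic polynomial as A) gives
  χ_A(x) = x^3 - 15*x^2 + 75*x - 125
which factors as (x - 5)^3. The eigenvalues (with algebraic multiplicities) are λ = 5 with multiplicity 3.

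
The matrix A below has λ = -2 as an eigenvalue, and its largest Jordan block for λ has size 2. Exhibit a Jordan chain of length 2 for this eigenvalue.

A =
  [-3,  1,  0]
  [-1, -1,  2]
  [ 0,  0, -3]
A Jordan chain for λ = -2 of length 2:
v_1 = (-1, -1, 0)ᵀ
v_2 = (1, 0, 0)ᵀ

Let N = A − (-2)·I. We want v_2 with N^2 v_2 = 0 but N^1 v_2 ≠ 0; then v_{j-1} := N · v_j for j = 2, …, 2.

Pick v_2 = (1, 0, 0)ᵀ.
Then v_1 = N · v_2 = (-1, -1, 0)ᵀ.

Sanity check: (A − (-2)·I) v_1 = (0, 0, 0)ᵀ = 0. ✓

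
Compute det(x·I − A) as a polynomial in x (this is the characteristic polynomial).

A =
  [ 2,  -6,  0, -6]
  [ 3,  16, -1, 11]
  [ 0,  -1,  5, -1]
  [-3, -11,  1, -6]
x^4 - 17*x^3 + 105*x^2 - 275*x + 250

Expanding det(x·I − A) (e.g. by cofactor expansion or by noting that A is similar to its Jordan form J, which has the same characteristic polynomial as A) gives
  χ_A(x) = x^4 - 17*x^3 + 105*x^2 - 275*x + 250
which factors as (x - 5)^3*(x - 2). The eigenvalues (with algebraic multiplicities) are λ = 2 with multiplicity 1, λ = 5 with multiplicity 3.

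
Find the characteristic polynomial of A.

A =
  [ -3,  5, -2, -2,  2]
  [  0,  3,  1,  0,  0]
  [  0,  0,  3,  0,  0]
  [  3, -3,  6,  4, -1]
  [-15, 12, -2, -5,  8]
x^5 - 15*x^4 + 90*x^3 - 270*x^2 + 405*x - 243

Expanding det(x·I − A) (e.g. by cofactor expansion or by noting that A is similar to its Jordan form J, which has the same characteristic polynomial as A) gives
  χ_A(x) = x^5 - 15*x^4 + 90*x^3 - 270*x^2 + 405*x - 243
which factors as (x - 3)^5. The eigenvalues (with algebraic multiplicities) are λ = 3 with multiplicity 5.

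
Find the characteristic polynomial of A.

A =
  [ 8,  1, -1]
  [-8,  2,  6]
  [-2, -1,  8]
x^3 - 18*x^2 + 108*x - 216

Expanding det(x·I − A) (e.g. by cofactor expansion or by noting that A is similar to its Jordan form J, which has the same characteristic polynomial as A) gives
  χ_A(x) = x^3 - 18*x^2 + 108*x - 216
which factors as (x - 6)^3. The eigenvalues (with algebraic multiplicities) are λ = 6 with multiplicity 3.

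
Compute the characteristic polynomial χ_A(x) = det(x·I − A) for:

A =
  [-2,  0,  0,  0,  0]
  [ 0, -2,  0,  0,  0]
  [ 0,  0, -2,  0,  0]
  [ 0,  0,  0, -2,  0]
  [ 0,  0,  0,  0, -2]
x^5 + 10*x^4 + 40*x^3 + 80*x^2 + 80*x + 32

Expanding det(x·I − A) (e.g. by cofactor expansion or by noting that A is similar to its Jordan form J, which has the same characteristic polynomial as A) gives
  χ_A(x) = x^5 + 10*x^4 + 40*x^3 + 80*x^2 + 80*x + 32
which factors as (x + 2)^5. The eigenvalues (with algebraic multiplicities) are λ = -2 with multiplicity 5.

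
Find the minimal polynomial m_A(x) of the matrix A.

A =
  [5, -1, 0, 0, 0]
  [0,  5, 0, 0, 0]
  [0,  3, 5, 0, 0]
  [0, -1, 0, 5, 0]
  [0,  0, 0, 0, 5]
x^2 - 10*x + 25

The characteristic polynomial is χ_A(x) = (x - 5)^5, so the eigenvalues are known. The minimal polynomial is
  m_A(x) = Π_λ (x − λ)^{k_λ}
where k_λ is the size of the *largest* Jordan block for λ (equivalently, the smallest k with (A − λI)^k v = 0 for every generalised eigenvector v of λ).

  λ = 5: largest Jordan block has size 2, contributing (x − 5)^2

So m_A(x) = (x - 5)^2 = x^2 - 10*x + 25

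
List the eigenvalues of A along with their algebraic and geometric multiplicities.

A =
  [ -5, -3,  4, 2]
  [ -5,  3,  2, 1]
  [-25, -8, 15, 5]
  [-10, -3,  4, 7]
λ = 5: alg = 4, geom = 2

Step 1 — factor the characteristic polynomial to read off the algebraic multiplicities:
  χ_A(x) = (x - 5)^4

Step 2 — compute geometric multiplicities via the rank-nullity identity g(λ) = n − rank(A − λI):
  rank(A − (5)·I) = 2, so dim ker(A − (5)·I) = n − 2 = 2

Summary:
  λ = 5: algebraic multiplicity = 4, geometric multiplicity = 2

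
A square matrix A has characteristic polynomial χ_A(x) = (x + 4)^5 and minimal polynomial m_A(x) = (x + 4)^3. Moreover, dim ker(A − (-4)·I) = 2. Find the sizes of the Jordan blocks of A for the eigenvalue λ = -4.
Block sizes for λ = -4: [3, 2]

Step 1 — from the characteristic polynomial, algebraic multiplicity of λ = -4 is 5. From dim ker(A − (-4)·I) = 2, there are exactly 2 Jordan blocks for λ = -4.
Step 2 — from the minimal polynomial, the factor (x + 4)^3 tells us the largest block for λ = -4 has size 3.
Step 3 — with total size 5, 2 blocks, and largest block 3, the block sizes (in nonincreasing order) are [3, 2].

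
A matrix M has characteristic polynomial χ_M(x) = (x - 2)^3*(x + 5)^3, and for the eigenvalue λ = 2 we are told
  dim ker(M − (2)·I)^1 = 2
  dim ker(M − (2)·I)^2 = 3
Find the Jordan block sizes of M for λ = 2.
Block sizes for λ = 2: [2, 1]

From the dimensions of kernels of powers, the number of Jordan blocks of size at least j is d_j − d_{j−1} where d_j = dim ker(N^j) (with d_0 = 0). Computing the differences gives [2, 1].
The number of blocks of size exactly k is (#blocks of size ≥ k) − (#blocks of size ≥ k + 1), so the partition is: 1 block(s) of size 1, 1 block(s) of size 2.
In nonincreasing order the block sizes are [2, 1].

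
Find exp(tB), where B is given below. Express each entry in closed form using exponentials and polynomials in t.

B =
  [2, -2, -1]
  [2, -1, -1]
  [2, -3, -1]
e^{tB} =
  [-t^2 + 2*t + 1, t^2/2 - 2*t, t^2/2 - t]
  [2*t, 1 - t, -t]
  [-2*t^2 + 2*t, t^2 - 3*t, t^2 - t + 1]

Strategy: write B = P · J · P⁻¹ where J is a Jordan canonical form, so e^{tB} = P · e^{tJ} · P⁻¹, and e^{tJ} can be computed block-by-block.

B has Jordan form
J =
  [0, 1, 0]
  [0, 0, 1]
  [0, 0, 0]
(up to reordering of blocks).

Per-block formulas:
  For a 3×3 Jordan block J_3(0): exp(t · J_3(0)) = e^(0t)·(I + t·N + (t^2/2)·N^2), where N is the 3×3 nilpotent shift.

After assembling e^{tJ} and conjugating by P, we get:

e^{tB} =
  [-t^2 + 2*t + 1, t^2/2 - 2*t, t^2/2 - t]
  [2*t, 1 - t, -t]
  [-2*t^2 + 2*t, t^2 - 3*t, t^2 - t + 1]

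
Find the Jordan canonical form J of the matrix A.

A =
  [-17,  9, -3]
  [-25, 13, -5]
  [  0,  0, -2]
J_2(-2) ⊕ J_1(-2)

The characteristic polynomial is
  det(x·I − A) = x^3 + 6*x^2 + 12*x + 8 = (x + 2)^3

Eigenvalues and multiplicities (the geometric multiplicity of λ is n − rank(A − λI), which equals the number of Jordan blocks for λ):
  λ = -2: algebraic multiplicity = 3, geometric multiplicity = 2

Determining the block sizes for each eigenvalue:
  λ = -2: 2 blocks summing to 3 forces exactly one block of size 2 and the rest size 1 → block sizes [2, 1]

Assembling the blocks gives a Jordan form
J =
  [-2,  1,  0]
  [ 0, -2,  0]
  [ 0,  0, -2]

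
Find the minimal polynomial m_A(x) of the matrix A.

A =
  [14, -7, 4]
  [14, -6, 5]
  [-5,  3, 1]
x^3 - 9*x^2 + 27*x - 27

The characteristic polynomial is χ_A(x) = (x - 3)^3, so the eigenvalues are known. The minimal polynomial is
  m_A(x) = Π_λ (x − λ)^{k_λ}
where k_λ is the size of the *largest* Jordan block for λ (equivalently, the smallest k with (A − λI)^k v = 0 for every generalised eigenvector v of λ).

  λ = 3: largest Jordan block has size 3, contributing (x − 3)^3

So m_A(x) = (x - 3)^3 = x^3 - 9*x^2 + 27*x - 27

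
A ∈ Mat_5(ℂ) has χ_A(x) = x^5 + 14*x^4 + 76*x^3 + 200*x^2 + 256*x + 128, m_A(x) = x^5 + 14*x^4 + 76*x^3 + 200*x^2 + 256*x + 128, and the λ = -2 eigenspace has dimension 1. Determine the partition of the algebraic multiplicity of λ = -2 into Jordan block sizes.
Block sizes for λ = -2: [3]

Step 1 — from the characteristic polynomial, algebraic multiplicity of λ = -2 is 3. From dim ker(A − (-2)·I) = 1, there are exactly 1 Jordan blocks for λ = -2.
Step 2 — from the minimal polynomial, the factor (x + 2)^3 tells us the largest block for λ = -2 has size 3.
Step 3 — with total size 3, 1 blocks, and largest block 3, the block sizes (in nonincreasing order) are [3].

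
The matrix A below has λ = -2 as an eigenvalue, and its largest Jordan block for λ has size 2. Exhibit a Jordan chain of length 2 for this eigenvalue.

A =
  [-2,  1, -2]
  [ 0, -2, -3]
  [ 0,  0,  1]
A Jordan chain for λ = -2 of length 2:
v_1 = (1, 0, 0)ᵀ
v_2 = (0, 1, 0)ᵀ

Let N = A − (-2)·I. We want v_2 with N^2 v_2 = 0 but N^1 v_2 ≠ 0; then v_{j-1} := N · v_j for j = 2, …, 2.

Pick v_2 = (0, 1, 0)ᵀ.
Then v_1 = N · v_2 = (1, 0, 0)ᵀ.

Sanity check: (A − (-2)·I) v_1 = (0, 0, 0)ᵀ = 0. ✓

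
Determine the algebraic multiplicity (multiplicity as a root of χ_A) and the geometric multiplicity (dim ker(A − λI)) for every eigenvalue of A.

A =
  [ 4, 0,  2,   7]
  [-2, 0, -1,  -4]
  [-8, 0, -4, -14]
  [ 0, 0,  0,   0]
λ = 0: alg = 4, geom = 2

Step 1 — factor the characteristic polynomial to read off the algebraic multiplicities:
  χ_A(x) = x^4

Step 2 — compute geometric multiplicities via the rank-nullity identity g(λ) = n − rank(A − λI):
  rank(A − (0)·I) = 2, so dim ker(A − (0)·I) = n − 2 = 2

Summary:
  λ = 0: algebraic multiplicity = 4, geometric multiplicity = 2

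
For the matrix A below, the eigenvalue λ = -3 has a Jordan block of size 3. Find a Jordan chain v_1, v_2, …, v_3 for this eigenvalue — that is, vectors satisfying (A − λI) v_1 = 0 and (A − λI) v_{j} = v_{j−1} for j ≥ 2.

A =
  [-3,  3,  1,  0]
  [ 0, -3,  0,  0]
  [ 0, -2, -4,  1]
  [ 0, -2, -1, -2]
A Jordan chain for λ = -3 of length 3:
v_1 = (-2, 0, 0, 0)ᵀ
v_2 = (3, 0, -2, -2)ᵀ
v_3 = (0, 1, 0, 0)ᵀ

Let N = A − (-3)·I. We want v_3 with N^3 v_3 = 0 but N^2 v_3 ≠ 0; then v_{j-1} := N · v_j for j = 3, …, 2.

Pick v_3 = (0, 1, 0, 0)ᵀ.
Then v_2 = N · v_3 = (3, 0, -2, -2)ᵀ.
Then v_1 = N · v_2 = (-2, 0, 0, 0)ᵀ.

Sanity check: (A − (-3)·I) v_1 = (0, 0, 0, 0)ᵀ = 0. ✓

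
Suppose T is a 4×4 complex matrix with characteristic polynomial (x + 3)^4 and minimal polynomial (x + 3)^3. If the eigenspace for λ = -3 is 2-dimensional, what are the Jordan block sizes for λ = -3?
Block sizes for λ = -3: [3, 1]

Step 1 — from the characteristic polynomial, algebraic multiplicity of λ = -3 is 4. From dim ker(T − (-3)·I) = 2, there are exactly 2 Jordan blocks for λ = -3.
Step 2 — from the minimal polynomial, the factor (x + 3)^3 tells us the largest block for λ = -3 has size 3.
Step 3 — with total size 4, 2 blocks, and largest block 3, the block sizes (in nonincreasing order) are [3, 1].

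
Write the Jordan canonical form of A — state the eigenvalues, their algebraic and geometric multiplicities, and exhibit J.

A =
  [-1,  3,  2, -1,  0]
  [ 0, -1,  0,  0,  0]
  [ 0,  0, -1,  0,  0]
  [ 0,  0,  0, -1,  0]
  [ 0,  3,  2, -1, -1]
J_2(-1) ⊕ J_1(-1) ⊕ J_1(-1) ⊕ J_1(-1)

The characteristic polynomial is
  det(x·I − A) = x^5 + 5*x^4 + 10*x^3 + 10*x^2 + 5*x + 1 = (x + 1)^5

Eigenvalues and multiplicities (the geometric multiplicity of λ is n − rank(A − λI), which equals the number of Jordan blocks for λ):
  λ = -1: algebraic multiplicity = 5, geometric multiplicity = 4

Determining the block sizes for each eigenvalue:
  λ = -1: 4 blocks summing to 5 forces exactly one block of size 2 and the rest size 1 → block sizes [2, 1, 1, 1]

Assembling the blocks gives a Jordan form
J =
  [-1,  1,  0,  0,  0]
  [ 0, -1,  0,  0,  0]
  [ 0,  0, -1,  0,  0]
  [ 0,  0,  0, -1,  0]
  [ 0,  0,  0,  0, -1]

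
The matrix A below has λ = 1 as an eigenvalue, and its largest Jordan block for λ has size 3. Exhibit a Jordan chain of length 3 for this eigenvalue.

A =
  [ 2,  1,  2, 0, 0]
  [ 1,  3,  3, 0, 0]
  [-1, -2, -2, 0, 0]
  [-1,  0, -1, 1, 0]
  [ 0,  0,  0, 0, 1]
A Jordan chain for λ = 1 of length 3:
v_1 = (-1, -1, 1, 1, 0)ᵀ
v_2 = (1, 2, -2, 0, 0)ᵀ
v_3 = (0, 1, 0, 0, 0)ᵀ

Let N = A − (1)·I. We want v_3 with N^3 v_3 = 0 but N^2 v_3 ≠ 0; then v_{j-1} := N · v_j for j = 3, …, 2.

Pick v_3 = (0, 1, 0, 0, 0)ᵀ.
Then v_2 = N · v_3 = (1, 2, -2, 0, 0)ᵀ.
Then v_1 = N · v_2 = (-1, -1, 1, 1, 0)ᵀ.

Sanity check: (A − (1)·I) v_1 = (0, 0, 0, 0, 0)ᵀ = 0. ✓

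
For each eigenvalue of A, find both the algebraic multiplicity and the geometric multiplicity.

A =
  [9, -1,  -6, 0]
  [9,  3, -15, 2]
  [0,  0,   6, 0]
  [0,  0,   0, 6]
λ = 6: alg = 4, geom = 2

Step 1 — factor the characteristic polynomial to read off the algebraic multiplicities:
  χ_A(x) = (x - 6)^4

Step 2 — compute geometric multiplicities via the rank-nullity identity g(λ) = n − rank(A − λI):
  rank(A − (6)·I) = 2, so dim ker(A − (6)·I) = n − 2 = 2

Summary:
  λ = 6: algebraic multiplicity = 4, geometric multiplicity = 2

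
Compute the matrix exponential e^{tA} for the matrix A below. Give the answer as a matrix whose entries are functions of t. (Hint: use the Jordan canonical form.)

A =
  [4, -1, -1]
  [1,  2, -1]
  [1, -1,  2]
e^{tA} =
  [2*exp(3*t) - exp(2*t), -exp(3*t) + exp(2*t), -exp(3*t) + exp(2*t)]
  [exp(3*t) - exp(2*t), exp(2*t), -exp(3*t) + exp(2*t)]
  [exp(3*t) - exp(2*t), -exp(3*t) + exp(2*t), exp(2*t)]

Strategy: write A = P · J · P⁻¹ where J is a Jordan canonical form, so e^{tA} = P · e^{tJ} · P⁻¹, and e^{tJ} can be computed block-by-block.

A has Jordan form
J =
  [2, 0, 0]
  [0, 3, 0]
  [0, 0, 3]
(up to reordering of blocks).

Per-block formulas:
  For a 1×1 block at λ = 3: exp(t · [3]) = [e^(3t)].
  For a 1×1 block at λ = 2: exp(t · [2]) = [e^(2t)].

After assembling e^{tJ} and conjugating by P, we get:

e^{tA} =
  [2*exp(3*t) - exp(2*t), -exp(3*t) + exp(2*t), -exp(3*t) + exp(2*t)]
  [exp(3*t) - exp(2*t), exp(2*t), -exp(3*t) + exp(2*t)]
  [exp(3*t) - exp(2*t), -exp(3*t) + exp(2*t), exp(2*t)]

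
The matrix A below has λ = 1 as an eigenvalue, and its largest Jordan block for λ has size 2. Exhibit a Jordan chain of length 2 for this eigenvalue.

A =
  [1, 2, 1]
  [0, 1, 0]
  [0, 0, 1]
A Jordan chain for λ = 1 of length 2:
v_1 = (2, 0, 0)ᵀ
v_2 = (0, 1, 0)ᵀ

Let N = A − (1)·I. We want v_2 with N^2 v_2 = 0 but N^1 v_2 ≠ 0; then v_{j-1} := N · v_j for j = 2, …, 2.

Pick v_2 = (0, 1, 0)ᵀ.
Then v_1 = N · v_2 = (2, 0, 0)ᵀ.

Sanity check: (A − (1)·I) v_1 = (0, 0, 0)ᵀ = 0. ✓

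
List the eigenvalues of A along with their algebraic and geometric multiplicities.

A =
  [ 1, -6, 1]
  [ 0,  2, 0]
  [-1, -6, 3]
λ = 2: alg = 3, geom = 2

Step 1 — factor the characteristic polynomial to read off the algebraic multiplicities:
  χ_A(x) = (x - 2)^3

Step 2 — compute geometric multiplicities via the rank-nullity identity g(λ) = n − rank(A − λI):
  rank(A − (2)·I) = 1, so dim ker(A − (2)·I) = n − 1 = 2

Summary:
  λ = 2: algebraic multiplicity = 3, geometric multiplicity = 2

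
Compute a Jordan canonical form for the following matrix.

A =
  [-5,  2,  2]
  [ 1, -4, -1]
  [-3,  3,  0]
J_2(-3) ⊕ J_1(-3)

The characteristic polynomial is
  det(x·I − A) = x^3 + 9*x^2 + 27*x + 27 = (x + 3)^3

Eigenvalues and multiplicities (the geometric multiplicity of λ is n − rank(A − λI), which equals the number of Jordan blocks for λ):
  λ = -3: algebraic multiplicity = 3, geometric multiplicity = 2

Determining the block sizes for each eigenvalue:
  λ = -3: 2 blocks summing to 3 forces exactly one block of size 2 and the rest size 1 → block sizes [2, 1]

Assembling the blocks gives a Jordan form
J =
  [-3,  1,  0]
  [ 0, -3,  0]
  [ 0,  0, -3]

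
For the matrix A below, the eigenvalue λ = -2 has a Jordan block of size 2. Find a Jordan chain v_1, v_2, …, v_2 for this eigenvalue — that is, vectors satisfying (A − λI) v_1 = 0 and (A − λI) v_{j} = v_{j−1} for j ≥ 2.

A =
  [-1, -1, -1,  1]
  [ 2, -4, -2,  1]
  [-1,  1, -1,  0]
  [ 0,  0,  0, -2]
A Jordan chain for λ = -2 of length 2:
v_1 = (1, 2, -1, 0)ᵀ
v_2 = (1, 0, 0, 0)ᵀ

Let N = A − (-2)·I. We want v_2 with N^2 v_2 = 0 but N^1 v_2 ≠ 0; then v_{j-1} := N · v_j for j = 2, …, 2.

Pick v_2 = (1, 0, 0, 0)ᵀ.
Then v_1 = N · v_2 = (1, 2, -1, 0)ᵀ.

Sanity check: (A − (-2)·I) v_1 = (0, 0, 0, 0)ᵀ = 0. ✓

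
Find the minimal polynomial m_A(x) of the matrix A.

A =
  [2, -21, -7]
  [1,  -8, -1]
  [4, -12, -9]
x^2 + 10*x + 25

The characteristic polynomial is χ_A(x) = (x + 5)^3, so the eigenvalues are known. The minimal polynomial is
  m_A(x) = Π_λ (x − λ)^{k_λ}
where k_λ is the size of the *largest* Jordan block for λ (equivalently, the smallest k with (A − λI)^k v = 0 for every generalised eigenvector v of λ).

  λ = -5: largest Jordan block has size 2, contributing (x + 5)^2

So m_A(x) = (x + 5)^2 = x^2 + 10*x + 25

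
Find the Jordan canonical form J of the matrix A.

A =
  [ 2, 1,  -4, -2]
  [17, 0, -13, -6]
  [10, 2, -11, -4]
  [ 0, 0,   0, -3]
J_3(-3) ⊕ J_1(-3)

The characteristic polynomial is
  det(x·I − A) = x^4 + 12*x^3 + 54*x^2 + 108*x + 81 = (x + 3)^4

Eigenvalues and multiplicities (the geometric multiplicity of λ is n − rank(A − λI), which equals the number of Jordan blocks for λ):
  λ = -3: algebraic multiplicity = 4, geometric multiplicity = 2

Determining the block sizes for each eigenvalue:
  λ = -3: with am = 4 and gm = 2, the partition is not yet determined (e.g. several partitions of 4 into 2 parts exist). Let N = A − (-3)·I. Computing rank(N^1) = 2, rank(N^2) = 1, rank(N^3) = 0; the number of blocks of size ≥ j is rank(N^{j−1}) − rank(N^j), giving [2, 1, 1]. So we have 1 block(s) of size 3, 1 block(s) of size 1 → block sizes [3, 1]

Assembling the blocks gives a Jordan form
J =
  [-3,  1,  0,  0]
  [ 0, -3,  1,  0]
  [ 0,  0, -3,  0]
  [ 0,  0,  0, -3]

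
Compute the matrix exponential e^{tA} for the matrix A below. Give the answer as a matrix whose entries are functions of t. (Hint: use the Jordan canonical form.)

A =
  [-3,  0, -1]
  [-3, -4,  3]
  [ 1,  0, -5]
e^{tA} =
  [t*exp(-4*t) + exp(-4*t), 0, -t*exp(-4*t)]
  [-3*t*exp(-4*t), exp(-4*t), 3*t*exp(-4*t)]
  [t*exp(-4*t), 0, -t*exp(-4*t) + exp(-4*t)]

Strategy: write A = P · J · P⁻¹ where J is a Jordan canonical form, so e^{tA} = P · e^{tJ} · P⁻¹, and e^{tJ} can be computed block-by-block.

A has Jordan form
J =
  [-4,  1,  0]
  [ 0, -4,  0]
  [ 0,  0, -4]
(up to reordering of blocks).

Per-block formulas:
  For a 1×1 block at λ = -4: exp(t · [-4]) = [e^(-4t)].
  For a 2×2 Jordan block J_2(-4): exp(t · J_2(-4)) = e^(-4t)·(I + t·N), where N is the 2×2 nilpotent shift.

After assembling e^{tJ} and conjugating by P, we get:

e^{tA} =
  [t*exp(-4*t) + exp(-4*t), 0, -t*exp(-4*t)]
  [-3*t*exp(-4*t), exp(-4*t), 3*t*exp(-4*t)]
  [t*exp(-4*t), 0, -t*exp(-4*t) + exp(-4*t)]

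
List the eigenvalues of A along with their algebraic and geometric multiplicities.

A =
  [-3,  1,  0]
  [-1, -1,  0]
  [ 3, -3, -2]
λ = -2: alg = 3, geom = 2

Step 1 — factor the characteristic polynomial to read off the algebraic multiplicities:
  χ_A(x) = (x + 2)^3

Step 2 — compute geometric multiplicities via the rank-nullity identity g(λ) = n − rank(A − λI):
  rank(A − (-2)·I) = 1, so dim ker(A − (-2)·I) = n − 1 = 2

Summary:
  λ = -2: algebraic multiplicity = 3, geometric multiplicity = 2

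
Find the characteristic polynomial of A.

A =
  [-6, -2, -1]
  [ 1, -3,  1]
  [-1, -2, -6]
x^3 + 15*x^2 + 75*x + 125

Expanding det(x·I − A) (e.g. by cofactor expansion or by noting that A is similar to its Jordan form J, which has the same characteristic polynomial as A) gives
  χ_A(x) = x^3 + 15*x^2 + 75*x + 125
which factors as (x + 5)^3. The eigenvalues (with algebraic multiplicities) are λ = -5 with multiplicity 3.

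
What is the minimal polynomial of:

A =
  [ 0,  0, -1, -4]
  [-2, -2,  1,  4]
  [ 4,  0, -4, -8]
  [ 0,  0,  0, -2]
x^2 + 4*x + 4

The characteristic polynomial is χ_A(x) = (x + 2)^4, so the eigenvalues are known. The minimal polynomial is
  m_A(x) = Π_λ (x − λ)^{k_λ}
where k_λ is the size of the *largest* Jordan block for λ (equivalently, the smallest k with (A − λI)^k v = 0 for every generalised eigenvector v of λ).

  λ = -2: largest Jordan block has size 2, contributing (x + 2)^2

So m_A(x) = (x + 2)^2 = x^2 + 4*x + 4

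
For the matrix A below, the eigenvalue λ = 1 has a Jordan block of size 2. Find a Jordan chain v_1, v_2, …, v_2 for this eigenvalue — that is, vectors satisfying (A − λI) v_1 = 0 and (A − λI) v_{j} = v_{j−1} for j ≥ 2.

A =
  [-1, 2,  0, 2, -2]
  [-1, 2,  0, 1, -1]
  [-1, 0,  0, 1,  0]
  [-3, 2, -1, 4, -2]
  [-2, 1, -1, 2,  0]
A Jordan chain for λ = 1 of length 2:
v_1 = (-2, -1, -1, -3, -2)ᵀ
v_2 = (1, 0, 0, 0, 0)ᵀ

Let N = A − (1)·I. We want v_2 with N^2 v_2 = 0 but N^1 v_2 ≠ 0; then v_{j-1} := N · v_j for j = 2, …, 2.

Pick v_2 = (1, 0, 0, 0, 0)ᵀ.
Then v_1 = N · v_2 = (-2, -1, -1, -3, -2)ᵀ.

Sanity check: (A − (1)·I) v_1 = (0, 0, 0, 0, 0)ᵀ = 0. ✓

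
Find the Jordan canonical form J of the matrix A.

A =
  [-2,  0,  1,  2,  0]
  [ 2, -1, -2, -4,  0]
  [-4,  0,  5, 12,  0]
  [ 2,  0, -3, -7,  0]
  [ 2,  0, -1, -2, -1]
J_1(-2) ⊕ J_2(-1) ⊕ J_1(-1) ⊕ J_1(-1)

The characteristic polynomial is
  det(x·I − A) = x^5 + 6*x^4 + 14*x^3 + 16*x^2 + 9*x + 2 = (x + 1)^4*(x + 2)

Eigenvalues and multiplicities (the geometric multiplicity of λ is n − rank(A − λI), which equals the number of Jordan blocks for λ):
  λ = -2: algebraic multiplicity = 1, geometric multiplicity = 1
  λ = -1: algebraic multiplicity = 4, geometric multiplicity = 3

Determining the block sizes for each eigenvalue:
  λ = -2: one block (gm = 1), so the single block has size am = 1 → block sizes [1]
  λ = -1: 3 blocks summing to 4 forces exactly one block of size 2 and the rest size 1 → block sizes [2, 1, 1]

Assembling the blocks gives a Jordan form
J =
  [-2,  0,  0,  0,  0]
  [ 0, -1,  1,  0,  0]
  [ 0,  0, -1,  0,  0]
  [ 0,  0,  0, -1,  0]
  [ 0,  0,  0,  0, -1]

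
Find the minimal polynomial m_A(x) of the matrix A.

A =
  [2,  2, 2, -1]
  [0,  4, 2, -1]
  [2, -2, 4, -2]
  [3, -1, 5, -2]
x^3 - 6*x^2 + 12*x - 8

The characteristic polynomial is χ_A(x) = (x - 2)^4, so the eigenvalues are known. The minimal polynomial is
  m_A(x) = Π_λ (x − λ)^{k_λ}
where k_λ is the size of the *largest* Jordan block for λ (equivalently, the smallest k with (A − λI)^k v = 0 for every generalised eigenvector v of λ).

  λ = 2: largest Jordan block has size 3, contributing (x − 2)^3

So m_A(x) = (x - 2)^3 = x^3 - 6*x^2 + 12*x - 8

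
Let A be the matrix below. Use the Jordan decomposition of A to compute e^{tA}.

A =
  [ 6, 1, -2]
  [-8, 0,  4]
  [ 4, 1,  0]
e^{tA} =
  [4*t*exp(2*t) + exp(2*t), t*exp(2*t), -2*t*exp(2*t)]
  [-8*t*exp(2*t), -2*t*exp(2*t) + exp(2*t), 4*t*exp(2*t)]
  [4*t*exp(2*t), t*exp(2*t), -2*t*exp(2*t) + exp(2*t)]

Strategy: write A = P · J · P⁻¹ where J is a Jordan canonical form, so e^{tA} = P · e^{tJ} · P⁻¹, and e^{tJ} can be computed block-by-block.

A has Jordan form
J =
  [2, 1, 0]
  [0, 2, 0]
  [0, 0, 2]
(up to reordering of blocks).

Per-block formulas:
  For a 2×2 Jordan block J_2(2): exp(t · J_2(2)) = e^(2t)·(I + t·N), where N is the 2×2 nilpotent shift.
  For a 1×1 block at λ = 2: exp(t · [2]) = [e^(2t)].

After assembling e^{tJ} and conjugating by P, we get:

e^{tA} =
  [4*t*exp(2*t) + exp(2*t), t*exp(2*t), -2*t*exp(2*t)]
  [-8*t*exp(2*t), -2*t*exp(2*t) + exp(2*t), 4*t*exp(2*t)]
  [4*t*exp(2*t), t*exp(2*t), -2*t*exp(2*t) + exp(2*t)]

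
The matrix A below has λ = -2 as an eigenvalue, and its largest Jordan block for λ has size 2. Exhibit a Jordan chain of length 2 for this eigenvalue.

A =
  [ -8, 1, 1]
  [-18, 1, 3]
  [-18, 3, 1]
A Jordan chain for λ = -2 of length 2:
v_1 = (-6, -18, -18)ᵀ
v_2 = (1, 0, 0)ᵀ

Let N = A − (-2)·I. We want v_2 with N^2 v_2 = 0 but N^1 v_2 ≠ 0; then v_{j-1} := N · v_j for j = 2, …, 2.

Pick v_2 = (1, 0, 0)ᵀ.
Then v_1 = N · v_2 = (-6, -18, -18)ᵀ.

Sanity check: (A − (-2)·I) v_1 = (0, 0, 0)ᵀ = 0. ✓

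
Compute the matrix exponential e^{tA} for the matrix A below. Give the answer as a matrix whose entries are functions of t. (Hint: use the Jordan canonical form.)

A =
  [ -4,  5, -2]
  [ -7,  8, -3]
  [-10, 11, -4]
e^{tA} =
  [t^2/2 - 4*t + 1, -t^2 + 5*t, t^2/2 - 2*t]
  [t^2 - 7*t, -2*t^2 + 8*t + 1, t^2 - 3*t]
  [3*t^2/2 - 10*t, -3*t^2 + 11*t, 3*t^2/2 - 4*t + 1]

Strategy: write A = P · J · P⁻¹ where J is a Jordan canonical form, so e^{tA} = P · e^{tJ} · P⁻¹, and e^{tJ} can be computed block-by-block.

A has Jordan form
J =
  [0, 1, 0]
  [0, 0, 1]
  [0, 0, 0]
(up to reordering of blocks).

Per-block formulas:
  For a 3×3 Jordan block J_3(0): exp(t · J_3(0)) = e^(0t)·(I + t·N + (t^2/2)·N^2), where N is the 3×3 nilpotent shift.

After assembling e^{tJ} and conjugating by P, we get:

e^{tA} =
  [t^2/2 - 4*t + 1, -t^2 + 5*t, t^2/2 - 2*t]
  [t^2 - 7*t, -2*t^2 + 8*t + 1, t^2 - 3*t]
  [3*t^2/2 - 10*t, -3*t^2 + 11*t, 3*t^2/2 - 4*t + 1]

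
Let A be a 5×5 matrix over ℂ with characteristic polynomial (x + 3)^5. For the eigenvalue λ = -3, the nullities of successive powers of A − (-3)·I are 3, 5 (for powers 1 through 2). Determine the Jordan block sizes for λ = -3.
Block sizes for λ = -3: [2, 2, 1]

From the dimensions of kernels of powers, the number of Jordan blocks of size at least j is d_j − d_{j−1} where d_j = dim ker(N^j) (with d_0 = 0). Computing the differences gives [3, 2].
The number of blocks of size exactly k is (#blocks of size ≥ k) − (#blocks of size ≥ k + 1), so the partition is: 1 block(s) of size 1, 2 block(s) of size 2.
In nonincreasing order the block sizes are [2, 2, 1].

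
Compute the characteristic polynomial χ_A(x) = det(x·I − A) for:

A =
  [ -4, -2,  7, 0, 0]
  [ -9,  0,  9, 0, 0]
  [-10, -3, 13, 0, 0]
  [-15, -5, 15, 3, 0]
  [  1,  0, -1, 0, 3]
x^5 - 15*x^4 + 90*x^3 - 270*x^2 + 405*x - 243

Expanding det(x·I − A) (e.g. by cofactor expansion or by noting that A is similar to its Jordan form J, which has the same characteristic polynomial as A) gives
  χ_A(x) = x^5 - 15*x^4 + 90*x^3 - 270*x^2 + 405*x - 243
which factors as (x - 3)^5. The eigenvalues (with algebraic multiplicities) are λ = 3 with multiplicity 5.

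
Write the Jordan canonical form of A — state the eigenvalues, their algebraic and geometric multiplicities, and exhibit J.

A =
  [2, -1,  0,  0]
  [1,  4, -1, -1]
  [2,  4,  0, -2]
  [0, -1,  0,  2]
J_3(2) ⊕ J_1(2)

The characteristic polynomial is
  det(x·I − A) = x^4 - 8*x^3 + 24*x^2 - 32*x + 16 = (x - 2)^4

Eigenvalues and multiplicities (the geometric multiplicity of λ is n − rank(A − λI), which equals the number of Jordan blocks for λ):
  λ = 2: algebraic multiplicity = 4, geometric multiplicity = 2

Determining the block sizes for each eigenvalue:
  λ = 2: with am = 4 and gm = 2, the partition is not yet determined (e.g. several partitions of 4 into 2 parts exist). Let N = A − (2)·I. Computing rank(N^1) = 2, rank(N^2) = 1, rank(N^3) = 0; the number of blocks of size ≥ j is rank(N^{j−1}) − rank(N^j), giving [2, 1, 1]. So we have 1 block(s) of size 3, 1 block(s) of size 1 → block sizes [3, 1]

Assembling the blocks gives a Jordan form
J =
  [2, 1, 0, 0]
  [0, 2, 1, 0]
  [0, 0, 2, 0]
  [0, 0, 0, 2]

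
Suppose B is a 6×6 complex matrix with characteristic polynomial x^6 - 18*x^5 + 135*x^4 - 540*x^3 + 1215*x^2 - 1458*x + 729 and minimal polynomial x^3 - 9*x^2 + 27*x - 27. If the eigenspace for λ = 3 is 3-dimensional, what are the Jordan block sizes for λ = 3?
Block sizes for λ = 3: [3, 2, 1]

Step 1 — from the characteristic polynomial, algebraic multiplicity of λ = 3 is 6. From dim ker(B − (3)·I) = 3, there are exactly 3 Jordan blocks for λ = 3.
Step 2 — from the minimal polynomial, the factor (x − 3)^3 tells us the largest block for λ = 3 has size 3.
Step 3 — with total size 6, 3 blocks, and largest block 3, the block sizes (in nonincreasing order) are [3, 2, 1].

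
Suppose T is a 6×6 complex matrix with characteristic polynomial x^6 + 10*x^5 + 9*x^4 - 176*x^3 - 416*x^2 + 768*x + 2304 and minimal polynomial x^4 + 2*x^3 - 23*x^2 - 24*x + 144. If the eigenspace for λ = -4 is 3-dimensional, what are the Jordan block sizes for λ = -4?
Block sizes for λ = -4: [2, 1, 1]

Step 1 — from the characteristic polynomial, algebraic multiplicity of λ = -4 is 4. From dim ker(T − (-4)·I) = 3, there are exactly 3 Jordan blocks for λ = -4.
Step 2 — from the minimal polynomial, the factor (x + 4)^2 tells us the largest block for λ = -4 has size 2.
Step 3 — with total size 4, 3 blocks, and largest block 2, the block sizes (in nonincreasing order) are [2, 1, 1].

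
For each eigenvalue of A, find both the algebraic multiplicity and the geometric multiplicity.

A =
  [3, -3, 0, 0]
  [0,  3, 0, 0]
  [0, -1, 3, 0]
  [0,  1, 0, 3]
λ = 3: alg = 4, geom = 3

Step 1 — factor the characteristic polynomial to read off the algebraic multiplicities:
  χ_A(x) = (x - 3)^4

Step 2 — compute geometric multiplicities via the rank-nullity identity g(λ) = n − rank(A − λI):
  rank(A − (3)·I) = 1, so dim ker(A − (3)·I) = n − 1 = 3

Summary:
  λ = 3: algebraic multiplicity = 4, geometric multiplicity = 3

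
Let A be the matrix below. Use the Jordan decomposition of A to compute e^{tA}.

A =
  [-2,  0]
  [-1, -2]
e^{tA} =
  [exp(-2*t), 0]
  [-t*exp(-2*t), exp(-2*t)]

Strategy: write A = P · J · P⁻¹ where J is a Jordan canonical form, so e^{tA} = P · e^{tJ} · P⁻¹, and e^{tJ} can be computed block-by-block.

A has Jordan form
J =
  [-2,  1]
  [ 0, -2]
(up to reordering of blocks).

Per-block formulas:
  For a 2×2 Jordan block J_2(-2): exp(t · J_2(-2)) = e^(-2t)·(I + t·N), where N is the 2×2 nilpotent shift.

After assembling e^{tJ} and conjugating by P, we get:

e^{tA} =
  [exp(-2*t), 0]
  [-t*exp(-2*t), exp(-2*t)]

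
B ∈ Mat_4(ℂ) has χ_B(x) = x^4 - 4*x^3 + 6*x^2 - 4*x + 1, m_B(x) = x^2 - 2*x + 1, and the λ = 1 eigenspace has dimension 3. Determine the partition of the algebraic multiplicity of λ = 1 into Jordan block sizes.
Block sizes for λ = 1: [2, 1, 1]

Step 1 — from the characteristic polynomial, algebraic multiplicity of λ = 1 is 4. From dim ker(B − (1)·I) = 3, there are exactly 3 Jordan blocks for λ = 1.
Step 2 — from the minimal polynomial, the factor (x − 1)^2 tells us the largest block for λ = 1 has size 2.
Step 3 — with total size 4, 3 blocks, and largest block 2, the block sizes (in nonincreasing order) are [2, 1, 1].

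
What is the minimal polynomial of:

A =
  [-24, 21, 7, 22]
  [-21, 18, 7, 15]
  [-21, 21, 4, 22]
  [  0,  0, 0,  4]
x^3 - 5*x^2 - 8*x + 48

The characteristic polynomial is χ_A(x) = (x - 4)^2*(x + 3)^2, so the eigenvalues are known. The minimal polynomial is
  m_A(x) = Π_λ (x − λ)^{k_λ}
where k_λ is the size of the *largest* Jordan block for λ (equivalently, the smallest k with (A − λI)^k v = 0 for every generalised eigenvector v of λ).

  λ = -3: largest Jordan block has size 1, contributing (x + 3)
  λ = 4: largest Jordan block has size 2, contributing (x − 4)^2

So m_A(x) = (x - 4)^2*(x + 3) = x^3 - 5*x^2 - 8*x + 48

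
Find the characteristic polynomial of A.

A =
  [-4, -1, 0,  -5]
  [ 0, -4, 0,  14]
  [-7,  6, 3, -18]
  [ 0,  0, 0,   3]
x^4 + 2*x^3 - 23*x^2 - 24*x + 144

Expanding det(x·I − A) (e.g. by cofactor expansion or by noting that A is similar to its Jordan form J, which has the same characteristic polynomial as A) gives
  χ_A(x) = x^4 + 2*x^3 - 23*x^2 - 24*x + 144
which factors as (x - 3)^2*(x + 4)^2. The eigenvalues (with algebraic multiplicities) are λ = -4 with multiplicity 2, λ = 3 with multiplicity 2.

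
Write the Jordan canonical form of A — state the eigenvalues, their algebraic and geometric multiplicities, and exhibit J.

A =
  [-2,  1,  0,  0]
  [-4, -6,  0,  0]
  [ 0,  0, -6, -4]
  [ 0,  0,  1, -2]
J_2(-4) ⊕ J_2(-4)

The characteristic polynomial is
  det(x·I − A) = x^4 + 16*x^3 + 96*x^2 + 256*x + 256 = (x + 4)^4

Eigenvalues and multiplicities (the geometric multiplicity of λ is n − rank(A − λI), which equals the number of Jordan blocks for λ):
  λ = -4: algebraic multiplicity = 4, geometric multiplicity = 2

Determining the block sizes for each eigenvalue:
  λ = -4: with am = 4 and gm = 2, the partition is not yet determined (e.g. several partitions of 4 into 2 parts exist). Let N = A − (-4)·I. Computing rank(N^1) = 2, rank(N^2) = 0; the number of blocks of size ≥ j is rank(N^{j−1}) − rank(N^j), giving [2, 2]. So we have 2 block(s) of size 2 → block sizes [2, 2]

Assembling the blocks gives a Jordan form
J =
  [-4,  1,  0,  0]
  [ 0, -4,  0,  0]
  [ 0,  0, -4,  1]
  [ 0,  0,  0, -4]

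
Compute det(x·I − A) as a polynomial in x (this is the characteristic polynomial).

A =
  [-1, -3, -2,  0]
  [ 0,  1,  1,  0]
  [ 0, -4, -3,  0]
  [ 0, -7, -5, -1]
x^4 + 4*x^3 + 6*x^2 + 4*x + 1

Expanding det(x·I − A) (e.g. by cofactor expansion or by noting that A is similar to its Jordan form J, which has the same characteristic polynomial as A) gives
  χ_A(x) = x^4 + 4*x^3 + 6*x^2 + 4*x + 1
which factors as (x + 1)^4. The eigenvalues (with algebraic multiplicities) are λ = -1 with multiplicity 4.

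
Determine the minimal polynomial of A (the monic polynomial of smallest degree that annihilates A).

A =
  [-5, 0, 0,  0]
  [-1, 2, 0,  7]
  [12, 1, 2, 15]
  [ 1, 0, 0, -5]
x^4 + 6*x^3 - 11*x^2 - 60*x + 100

The characteristic polynomial is χ_A(x) = (x - 2)^2*(x + 5)^2, so the eigenvalues are known. The minimal polynomial is
  m_A(x) = Π_λ (x − λ)^{k_λ}
where k_λ is the size of the *largest* Jordan block for λ (equivalently, the smallest k with (A − λI)^k v = 0 for every generalised eigenvector v of λ).

  λ = -5: largest Jordan block has size 2, contributing (x + 5)^2
  λ = 2: largest Jordan block has size 2, contributing (x − 2)^2

So m_A(x) = (x - 2)^2*(x + 5)^2 = x^4 + 6*x^3 - 11*x^2 - 60*x + 100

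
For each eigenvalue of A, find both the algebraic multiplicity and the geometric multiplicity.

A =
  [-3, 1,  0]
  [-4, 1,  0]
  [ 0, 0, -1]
λ = -1: alg = 3, geom = 2

Step 1 — factor the characteristic polynomial to read off the algebraic multiplicities:
  χ_A(x) = (x + 1)^3

Step 2 — compute geometric multiplicities via the rank-nullity identity g(λ) = n − rank(A − λI):
  rank(A − (-1)·I) = 1, so dim ker(A − (-1)·I) = n − 1 = 2

Summary:
  λ = -1: algebraic multiplicity = 3, geometric multiplicity = 2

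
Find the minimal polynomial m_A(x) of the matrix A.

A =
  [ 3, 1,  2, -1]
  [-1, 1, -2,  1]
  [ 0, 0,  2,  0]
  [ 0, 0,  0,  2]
x^2 - 4*x + 4

The characteristic polynomial is χ_A(x) = (x - 2)^4, so the eigenvalues are known. The minimal polynomial is
  m_A(x) = Π_λ (x − λ)^{k_λ}
where k_λ is the size of the *largest* Jordan block for λ (equivalently, the smallest k with (A − λI)^k v = 0 for every generalised eigenvector v of λ).

  λ = 2: largest Jordan block has size 2, contributing (x − 2)^2

So m_A(x) = (x - 2)^2 = x^2 - 4*x + 4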